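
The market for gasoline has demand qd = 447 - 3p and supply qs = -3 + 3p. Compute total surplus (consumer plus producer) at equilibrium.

Total surplus = 16428

Equilibrium: 447 - 3p = -3 + 3p gives p* = 75, q* = 222.
Demand choke price: p = 149; supply starts at p = 1.
CS = ½(149 − 75)(222) = 8214; PS = ½(75 − 1)(222) = 8214.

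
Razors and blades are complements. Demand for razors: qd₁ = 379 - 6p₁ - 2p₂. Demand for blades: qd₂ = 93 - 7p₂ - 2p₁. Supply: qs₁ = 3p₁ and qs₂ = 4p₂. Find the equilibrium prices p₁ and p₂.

Market 1: 379 - 6p₁ - 2p₂ = 3p₁ → 9p₁ + 2p₂ = 379.
Market 2: 11p₂ + 2p₁ = 93.
Eliminating p₂: 11×(1) − 2×(2) gives 95p₁ = 3983, so p₁ = 3983/95.
Back-substitute into (2): p₂ = (93 − 2×3983/95) / 11 = 79/95.

p₁ = 3983/95, p₂ = 79/95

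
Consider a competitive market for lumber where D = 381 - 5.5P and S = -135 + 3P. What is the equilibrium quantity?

Set D = S: 381 - 5.5P = -135 + 3P.
516 = 8.5P, so P* = 1032/17.
Q* = 381 − 5.5(1032/17) = 801/17.

Q* = 801/17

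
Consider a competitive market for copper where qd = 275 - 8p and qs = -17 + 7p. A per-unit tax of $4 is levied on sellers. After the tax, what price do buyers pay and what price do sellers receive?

Pre-tax equilibrium: p* = 292/15, q* = 1789/15.
Tax on sellers shifts supply to qs = -17 + 7(p − 4) = -45 + 7p.
275 - 8p = -45 + 7p gives buyer price pb = 64/3; sellers receive ps = 64/3 − 4 = 52/3.
New quantity: q = 275 − 8(64/3) = 313/3.

Buyers pay 64/3, sellers receive 52/3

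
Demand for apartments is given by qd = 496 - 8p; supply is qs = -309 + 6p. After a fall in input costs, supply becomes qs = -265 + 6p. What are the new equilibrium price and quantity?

Original equilibrium: p* = 57.5, q* = 36.
New equilibrium: 496 - 8p = -265 + 6p, so 761 = 14p and p' = 761/14; q' = 496 − 8(761/14) = 428/7.

p' = 761/14, q' = 428/7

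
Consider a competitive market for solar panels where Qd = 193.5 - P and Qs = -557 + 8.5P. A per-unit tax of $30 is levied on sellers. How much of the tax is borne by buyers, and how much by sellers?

Pre-tax equilibrium: P* = 79, Q* = 114.5.
Tax on sellers shifts supply to Qs = -557 + 8.5(P − 30) = -812 + 8.5P.
193.5 - P = -812 + 8.5P gives buyer price Pb = 2011/19; sellers receive Ps = 2011/19 − 30 = 1441/19.
New quantity: Q = 193.5 − 1(2011/19) = 3331/38.
Buyer burden = 2011/19 − 79 = 510/19; seller burden = 79 − 1441/19 = 60/19.

Buyers bear 510/19, sellers bear 60/19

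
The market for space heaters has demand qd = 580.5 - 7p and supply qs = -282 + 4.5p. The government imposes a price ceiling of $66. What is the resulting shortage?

Shortage = 103.5

Equilibrium price would be p* = 75, so the ceiling at 66 binds.
At p = 66: qd = 580.5 − 7(66) = 118.5, qs = -282 + 4.5(66) = 15.
Shortage = 118.5 − 15 = 103.5.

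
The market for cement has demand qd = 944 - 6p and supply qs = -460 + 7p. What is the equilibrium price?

Set qd = qs: 944 - 6p = -460 + 7p.
1404 = 13p, so p* = 108.
q* = 944 − 6(108) = 296.

p* = 108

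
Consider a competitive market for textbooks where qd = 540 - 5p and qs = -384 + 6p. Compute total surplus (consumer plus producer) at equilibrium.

Total surplus = 2640

Equilibrium: 540 - 5p = -384 + 6p gives p* = 84, q* = 120.
Demand choke price: p = 108; supply starts at p = 64.
CS = ½(108 − 84)(120) = 1440; PS = ½(84 − 64)(120) = 1200.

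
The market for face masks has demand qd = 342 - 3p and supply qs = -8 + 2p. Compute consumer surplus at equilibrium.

Consumer surplus = 2904

Equilibrium: 342 - 3p = -8 + 2p gives p* = 70, q* = 132.
Demand choke price (qd = 0): p = 114.
CS = ½(114 − 70)(132) = 2904.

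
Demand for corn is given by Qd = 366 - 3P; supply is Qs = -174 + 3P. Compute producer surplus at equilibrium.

Equilibrium: 366 - 3P = -174 + 3P gives P* = 90, Q* = 96.
Supply starts at P = 58 (where Qs = 0).
PS = ½(90 − 58)(96) = 1536.

Producer surplus = 1536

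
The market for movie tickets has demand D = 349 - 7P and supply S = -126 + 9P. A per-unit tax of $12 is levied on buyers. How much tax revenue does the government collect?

Tax revenue = 1127.25

Pre-tax equilibrium: P* = 29.6875, Q* = 141.1875.
Tax on buyers shifts demand to D = 349 − 7(P + 12) = 265 - 7P.
265 - 7P = -126 + 9P gives seller price Ps = 24.4375; buyers pay Pb = 24.4375 + 12 = 36.4375.
New quantity: Q = 349 − 7(36.4375) = 93.9375.
Revenue = 12 × 93.9375 = 1127.25.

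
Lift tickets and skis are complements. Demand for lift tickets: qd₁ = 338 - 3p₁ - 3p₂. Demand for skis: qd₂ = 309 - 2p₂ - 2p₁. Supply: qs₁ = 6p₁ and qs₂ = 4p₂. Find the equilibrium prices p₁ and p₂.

Market 1: 338 - 3p₁ - 3p₂ = 6p₁ → 9p₁ + 3p₂ = 338.
Market 2: 6p₂ + 2p₁ = 309.
Eliminating p₂: 6×(1) − 3×(2) gives 48p₁ = 1101, so p₁ = 22.9375.
Back-substitute into (2): p₂ = (309 − 2×22.9375) / 6 = 2105/48.

p₁ = 22.9375, p₂ = 2105/48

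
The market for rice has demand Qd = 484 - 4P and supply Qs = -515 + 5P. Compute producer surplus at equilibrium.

Producer surplus = 160

Equilibrium: 484 - 4P = -515 + 5P gives P* = 111, Q* = 40.
Supply starts at P = 103 (where Qs = 0).
PS = ½(111 − 103)(40) = 160.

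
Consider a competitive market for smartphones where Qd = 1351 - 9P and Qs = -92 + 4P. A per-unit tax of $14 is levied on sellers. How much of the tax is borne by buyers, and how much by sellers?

Pre-tax equilibrium: P* = 111, Q* = 352.
Tax on sellers shifts supply to Qs = -92 + 4(P − 14) = -148 + 4P.
1351 - 9P = -148 + 4P gives buyer price Pb = 1499/13; sellers receive Ps = 1499/13 − 14 = 1317/13.
New quantity: Q = 1351 − 9(1499/13) = 4072/13.
Buyer burden = 1499/13 − 111 = 56/13; seller burden = 111 − 1317/13 = 126/13.

Buyers bear 56/13, sellers bear 126/13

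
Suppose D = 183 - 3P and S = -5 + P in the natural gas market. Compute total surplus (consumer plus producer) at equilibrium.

Equilibrium: 183 - 3P = -5 + P gives P* = 47, Q* = 42.
Demand choke price: P = 61; supply starts at P = 5.
CS = ½(61 − 47)(42) = 294; PS = ½(47 − 5)(42) = 882.

Total surplus = 1176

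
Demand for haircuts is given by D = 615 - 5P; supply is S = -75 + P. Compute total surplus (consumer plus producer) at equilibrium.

Total surplus = 960

Equilibrium: 615 - 5P = -75 + P gives P* = 115, Q* = 40.
Demand choke price: P = 123; supply starts at P = 75.
CS = ½(123 − 115)(40) = 160; PS = ½(115 − 75)(40) = 800.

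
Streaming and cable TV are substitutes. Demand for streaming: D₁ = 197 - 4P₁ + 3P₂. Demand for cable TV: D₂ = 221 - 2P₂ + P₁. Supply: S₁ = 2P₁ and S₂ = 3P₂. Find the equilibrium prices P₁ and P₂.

P₁ = 1648/27, P₂ = 1523/27

Market 1: 197 - 4P₁ + 3P₂ = 2P₁ → 6P₁ - 3P₂ = 197.
Market 2: 5P₂ - P₁ = 221.
Eliminating P₂: 5×(1) + 3×(2) gives 27P₁ = 1648, so P₁ = 1648/27.
Back-substitute into (2): P₂ = (221 + 1×1648/27) / 5 = 1523/27.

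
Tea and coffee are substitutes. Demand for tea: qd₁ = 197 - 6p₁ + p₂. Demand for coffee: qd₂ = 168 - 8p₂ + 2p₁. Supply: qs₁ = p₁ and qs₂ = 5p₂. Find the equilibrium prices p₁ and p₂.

p₁ = 2729/89, p₂ = 1570/89

Market 1: 197 - 6p₁ + p₂ = p₁ → 7p₁ - p₂ = 197.
Market 2: 13p₂ - 2p₁ = 168.
Eliminating p₂: 13×(1) + 1×(2) gives 89p₁ = 2729, so p₁ = 2729/89.
Back-substitute into (2): p₂ = (168 + 2×2729/89) / 13 = 1570/89.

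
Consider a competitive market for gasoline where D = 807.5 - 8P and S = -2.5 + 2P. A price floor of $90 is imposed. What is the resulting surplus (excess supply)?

Surplus = 90

Equilibrium price would be P* = 81, so the floor at 90 binds.
At P = 90: D = 87.5, S = 177.5.
Surplus = 177.5 − 87.5 = 90.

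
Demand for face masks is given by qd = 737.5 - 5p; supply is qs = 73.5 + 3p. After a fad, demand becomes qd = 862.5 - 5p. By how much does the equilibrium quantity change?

Original equilibrium: p* = 83, q* = 322.5.
New equilibrium: 862.5 - 5p = 73.5 + 3p, so 789 = 8p and p' = 98.625; q' = 862.5 − 5(98.625) = 369.375.
Change in quantity: 369.375 − 322.5 = 46.875.

Δq = 46.875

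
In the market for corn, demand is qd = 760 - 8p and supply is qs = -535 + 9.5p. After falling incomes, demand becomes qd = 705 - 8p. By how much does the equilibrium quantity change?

Δq = -209/7

Original equilibrium: p* = 74, q* = 168.
New equilibrium: 705 - 8p = -535 + 9.5p, so 1240 = 17.5p and p' = 496/7; q' = 705 − 8(496/7) = 967/7.
Change in quantity: 967/7 − 168 = -209/7.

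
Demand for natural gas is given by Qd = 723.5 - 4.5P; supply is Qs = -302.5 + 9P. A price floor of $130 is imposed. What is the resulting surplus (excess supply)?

Surplus = 729

Equilibrium price would be P* = 76, so the floor at 130 binds.
At P = 130: Qd = 138.5, Qs = 867.5.
Surplus = 867.5 − 138.5 = 729.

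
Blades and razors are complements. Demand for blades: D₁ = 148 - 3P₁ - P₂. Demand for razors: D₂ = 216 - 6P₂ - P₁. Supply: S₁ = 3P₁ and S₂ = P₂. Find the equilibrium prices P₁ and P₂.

P₁ = 20, P₂ = 28

Market 1: 148 - 3P₁ - P₂ = 3P₁ → 6P₁ + P₂ = 148.
Market 2: 7P₂ + P₁ = 216.
Eliminating P₂: 7×(1) − 1×(2) gives 41P₁ = 820, so P₁ = 20.
Back-substitute into (2): P₂ = (216 − 1×20) / 7 = 28.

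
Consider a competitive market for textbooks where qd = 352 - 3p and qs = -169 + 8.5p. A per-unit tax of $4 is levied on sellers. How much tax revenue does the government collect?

Tax revenue = 19064/23

Pre-tax equilibrium: p* = 1042/23, q* = 4970/23.
Tax on sellers shifts supply to qs = -169 + 8.5(p − 4) = -203 + 8.5p.
352 - 3p = -203 + 8.5p gives buyer price pb = 1110/23; sellers receive ps = 1110/23 − 4 = 1018/23.
New quantity: q = 352 − 3(1110/23) = 4766/23.
Revenue = 4 × 4766/23 = 19064/23.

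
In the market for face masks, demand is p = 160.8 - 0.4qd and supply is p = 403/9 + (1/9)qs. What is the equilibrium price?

p* = 70

Set the two price expressions equal: 160.8 - 0.4q = 403/9 + (1/9)q.
5221/45 = (23/45)q, so q* = 227.
p* = 160.8 − (0.4)(227) = 70.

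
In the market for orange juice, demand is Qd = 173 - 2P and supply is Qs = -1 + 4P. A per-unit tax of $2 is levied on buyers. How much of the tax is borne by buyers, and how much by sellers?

Pre-tax equilibrium: P* = 29, Q* = 115.
Tax on buyers shifts demand to Qd = 173 − 2(P + 2) = 169 - 2P.
169 - 2P = -1 + 4P gives seller price Ps = 85/3; buyers pay Pb = 85/3 + 2 = 91/3.
New quantity: Q = 173 − 2(91/3) = 337/3.
Buyer burden = 91/3 − 29 = 4/3; seller burden = 29 − 85/3 = 2/3.

Buyers bear 4/3, sellers bear 2/3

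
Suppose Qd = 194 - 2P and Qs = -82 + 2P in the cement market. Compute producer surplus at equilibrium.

Equilibrium: 194 - 2P = -82 + 2P gives P* = 69, Q* = 56.
Supply starts at P = 41 (where Qs = 0).
PS = ½(69 − 41)(56) = 784.

Producer surplus = 784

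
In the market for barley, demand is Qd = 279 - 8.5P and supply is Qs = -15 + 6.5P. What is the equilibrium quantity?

Set Qd = Qs: 279 - 8.5P = -15 + 6.5P.
294 = 15P, so P* = 19.6.
Q* = 279 − 8.5(19.6) = 112.4.

Q* = 112.4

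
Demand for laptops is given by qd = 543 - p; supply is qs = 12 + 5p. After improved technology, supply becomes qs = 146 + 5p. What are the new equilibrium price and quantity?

p' = 397/6, q' = 2861/6

Original equilibrium: p* = 88.5, q* = 454.5.
New equilibrium: 543 - p = 146 + 5p, so 397 = 6p and p' = 397/6; q' = 543 − 1(397/6) = 2861/6.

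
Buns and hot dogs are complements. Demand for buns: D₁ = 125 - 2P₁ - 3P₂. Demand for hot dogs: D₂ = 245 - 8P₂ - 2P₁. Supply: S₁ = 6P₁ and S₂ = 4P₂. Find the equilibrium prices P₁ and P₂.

P₁ = 8.5, P₂ = 19

Market 1: 125 - 2P₁ - 3P₂ = 6P₁ → 8P₁ + 3P₂ = 125.
Market 2: 12P₂ + 2P₁ = 245.
Eliminating P₂: 12×(1) − 3×(2) gives 90P₁ = 765, so P₁ = 8.5.
Back-substitute into (2): P₂ = (245 − 2×8.5) / 12 = 19.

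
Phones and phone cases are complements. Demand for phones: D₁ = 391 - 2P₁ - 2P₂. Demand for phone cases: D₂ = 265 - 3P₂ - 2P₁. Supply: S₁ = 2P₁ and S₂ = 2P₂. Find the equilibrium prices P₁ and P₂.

Market 1: 391 - 2P₁ - 2P₂ = 2P₁ → 4P₁ + 2P₂ = 391.
Market 2: 5P₂ + 2P₁ = 265.
Eliminating P₂: 5×(1) − 2×(2) gives 16P₁ = 1425, so P₁ = 89.0625.
Back-substitute into (2): P₂ = (265 − 2×89.0625) / 5 = 17.375.

P₁ = 89.0625, P₂ = 17.375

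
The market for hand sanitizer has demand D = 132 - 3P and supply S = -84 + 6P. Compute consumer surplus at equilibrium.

Equilibrium: 132 - 3P = -84 + 6P gives P* = 24, Q* = 60.
Demand choke price (D = 0): P = 44.
CS = ½(44 − 24)(60) = 600.

Consumer surplus = 600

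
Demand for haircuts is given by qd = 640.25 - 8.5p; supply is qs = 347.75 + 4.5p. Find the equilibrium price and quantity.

Set qd = qs: 640.25 - 8.5p = 347.75 + 4.5p.
292.5 = 13p, so p* = 22.5.
q* = 640.25 − 8.5(22.5) = 449.

p* = 22.5, q* = 449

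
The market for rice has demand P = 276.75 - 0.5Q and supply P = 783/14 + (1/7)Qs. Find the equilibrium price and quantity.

P* = 105, Q* = 343.5

Set the two price expressions equal: 276.75 - 0.5Q = 783/14 + (1/7)Q.
6183/28 = (9/14)Q, so Q* = 343.5.
P* = 276.75 − (0.5)(343.5) = 105.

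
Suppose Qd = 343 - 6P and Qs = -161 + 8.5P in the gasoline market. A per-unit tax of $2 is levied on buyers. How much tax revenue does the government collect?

Pre-tax equilibrium: P* = 1008/29, Q* = 3899/29.
Tax on buyers shifts demand to Qd = 343 − 6(P + 2) = 331 - 6P.
331 - 6P = -161 + 8.5P gives seller price Ps = 984/29; buyers pay Pb = 984/29 + 2 = 1042/29.
New quantity: Q = 343 − 6(1042/29) = 3695/29.
Revenue = 2 × 3695/29 = 7390/29.

Tax revenue = 7390/29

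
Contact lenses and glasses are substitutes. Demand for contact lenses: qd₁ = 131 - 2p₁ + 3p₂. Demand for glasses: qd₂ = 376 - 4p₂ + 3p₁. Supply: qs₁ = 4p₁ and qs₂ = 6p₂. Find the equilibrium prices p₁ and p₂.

p₁ = 2438/51, p₂ = 883/17

Market 1: 131 - 2p₁ + 3p₂ = 4p₁ → 6p₁ - 3p₂ = 131.
Market 2: 10p₂ - 3p₁ = 376.
Eliminating p₂: 10×(1) + 3×(2) gives 51p₁ = 2438, so p₁ = 2438/51.
Back-substitute into (2): p₂ = (376 + 3×2438/51) / 10 = 883/17.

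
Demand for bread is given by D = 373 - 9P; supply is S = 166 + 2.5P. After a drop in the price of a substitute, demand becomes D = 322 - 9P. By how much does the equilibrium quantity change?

Original equilibrium: P* = 18, Q* = 211.
New equilibrium: 322 - 9P = 166 + 2.5P, so 156 = 11.5P and P' = 312/23; Q' = 322 − 9(312/23) = 4598/23.
Change in quantity: 4598/23 − 211 = -255/23.

ΔQ = -255/23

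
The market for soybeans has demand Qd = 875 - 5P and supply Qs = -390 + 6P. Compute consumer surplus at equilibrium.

Consumer surplus = 9000

Equilibrium: 875 - 5P = -390 + 6P gives P* = 115, Q* = 300.
Demand choke price (Qd = 0): P = 175.
CS = ½(175 − 115)(300) = 9000.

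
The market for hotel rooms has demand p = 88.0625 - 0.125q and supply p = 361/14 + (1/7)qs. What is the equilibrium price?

p* = 59

Set the two price expressions equal: 88.0625 - 0.125q = 361/14 + (1/7)q.
6975/112 = (15/56)q, so q* = 232.5.
p* = 88.0625 − (0.125)(232.5) = 59.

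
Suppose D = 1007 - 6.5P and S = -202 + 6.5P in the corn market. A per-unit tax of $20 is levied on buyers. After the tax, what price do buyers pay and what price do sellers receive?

Buyers pay $103, sellers receive $83

Pre-tax equilibrium: P* = 93, Q* = 402.5.
Tax on buyers shifts demand to D = 1007 − 6.5(P + 20) = 877 - 6.5P.
877 - 6.5P = -202 + 6.5P gives seller price Ps = 83; buyers pay Pb = 83 + 20 = 103.
New quantity: Q = 1007 − 6.5(103) = 337.5.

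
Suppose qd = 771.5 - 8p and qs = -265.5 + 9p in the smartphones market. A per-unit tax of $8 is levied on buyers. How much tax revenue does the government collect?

Tax revenue = 33948/17

Pre-tax equilibrium: p* = 61, q* = 283.5.
Tax on buyers shifts demand to qd = 771.5 − 8(p + 8) = 707.5 - 8p.
707.5 - 8p = -265.5 + 9p gives seller price ps = 973/17; buyers pay pb = 973/17 + 8 = 1109/17.
New quantity: q = 771.5 − 8(1109/17) = 8487/34.
Revenue = 8 × 8487/34 = 33948/17.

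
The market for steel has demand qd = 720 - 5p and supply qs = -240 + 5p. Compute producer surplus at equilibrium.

Producer surplus = 5760

Equilibrium: 720 - 5p = -240 + 5p gives p* = 96, q* = 240.
Supply starts at p = 48 (where qs = 0).
PS = ½(96 − 48)(240) = 5760.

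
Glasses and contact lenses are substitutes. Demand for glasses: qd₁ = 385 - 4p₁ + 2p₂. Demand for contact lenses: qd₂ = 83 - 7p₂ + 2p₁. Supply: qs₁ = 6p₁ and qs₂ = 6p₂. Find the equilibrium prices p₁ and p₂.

p₁ = 5171/126, p₂ = 800/63

Market 1: 385 - 4p₁ + 2p₂ = 6p₁ → 10p₁ - 2p₂ = 385.
Market 2: 13p₂ - 2p₁ = 83.
Eliminating p₂: 13×(1) + 2×(2) gives 126p₁ = 5171, so p₁ = 5171/126.
Back-substitute into (2): p₂ = (83 + 2×5171/126) / 13 = 800/63.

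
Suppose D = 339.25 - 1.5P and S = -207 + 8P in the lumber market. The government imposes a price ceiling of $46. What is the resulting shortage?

Equilibrium price would be P* = 57.5, so the ceiling at 46 binds.
At P = 46: D = 339.25 − 1.5(46) = 270.25, S = -207 + 8(46) = 161.
Shortage = 270.25 − 161 = 109.25.

Shortage = 109.25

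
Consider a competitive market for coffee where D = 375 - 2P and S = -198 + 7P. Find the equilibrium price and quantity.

Set D = S: 375 - 2P = -198 + 7P.
573 = 9P, so P* = 191/3.
Q* = 375 − 2(191/3) = 743/3.

P* = 191/3, Q* = 743/3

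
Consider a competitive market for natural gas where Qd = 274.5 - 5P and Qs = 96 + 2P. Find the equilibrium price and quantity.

P* = 25.5, Q* = 147

Set Qd = Qs: 274.5 - 5P = 96 + 2P.
178.5 = 7P, so P* = 25.5.
Q* = 274.5 − 5(25.5) = 147.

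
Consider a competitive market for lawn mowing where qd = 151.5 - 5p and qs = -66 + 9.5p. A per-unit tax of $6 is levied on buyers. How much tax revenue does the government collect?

Tax revenue = 9891/29

Pre-tax equilibrium: p* = 15, q* = 76.5.
Tax on buyers shifts demand to qd = 151.5 − 5(p + 6) = 121.5 - 5p.
121.5 - 5p = -66 + 9.5p gives seller price ps = 375/29; buyers pay pb = 375/29 + 6 = 549/29.
New quantity: q = 151.5 − 5(549/29) = 3297/58.
Revenue = 6 × 3297/58 = 9891/29.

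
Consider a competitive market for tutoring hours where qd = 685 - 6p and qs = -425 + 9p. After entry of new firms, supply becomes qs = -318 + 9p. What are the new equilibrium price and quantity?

p' = 1003/15, q' = 283.8

Original equilibrium: p* = 74, q* = 241.
New equilibrium: 685 - 6p = -318 + 9p, so 1003 = 15p and p' = 1003/15; q' = 685 − 6(1003/15) = 283.8.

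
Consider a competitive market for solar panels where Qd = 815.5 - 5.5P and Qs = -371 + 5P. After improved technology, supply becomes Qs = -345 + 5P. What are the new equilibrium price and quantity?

Original equilibrium: P* = 113, Q* = 194.
New equilibrium: 815.5 - 5.5P = -345 + 5P, so 1160.5 = 10.5P and P' = 2321/21; Q' = 815.5 − 5.5(2321/21) = 4360/21.

P' = 2321/21, Q' = 4360/21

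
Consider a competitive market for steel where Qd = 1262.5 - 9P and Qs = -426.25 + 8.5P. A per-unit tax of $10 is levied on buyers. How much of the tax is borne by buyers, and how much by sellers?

Buyers bear 34/7, sellers bear 36/7

Pre-tax equilibrium: P* = 96.5, Q* = 394.
Tax on buyers shifts demand to Qd = 1262.5 − 9(P + 10) = 1172.5 - 9P.
1172.5 - 9P = -426.25 + 8.5P gives seller price Ps = 1279/14; buyers pay Pb = 1279/14 + 10 = 1419/14.
New quantity: Q = 1262.5 − 9(1419/14) = 2452/7.
Buyer burden = 1419/14 − 96.5 = 34/7; seller burden = 96.5 − 1279/14 = 36/7.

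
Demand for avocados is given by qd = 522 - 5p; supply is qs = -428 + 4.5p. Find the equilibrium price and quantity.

Set qd = qs: 522 - 5p = -428 + 4.5p.
950 = 9.5p, so p* = 100.
q* = 522 − 5(100) = 22.

p* = 100, q* = 22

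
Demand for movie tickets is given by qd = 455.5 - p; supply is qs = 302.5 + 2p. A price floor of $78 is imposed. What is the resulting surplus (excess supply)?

Surplus = 81

Equilibrium price would be p* = 51, so the floor at 78 binds.
At p = 78: qd = 377.5, qs = 458.5.
Surplus = 458.5 − 377.5 = 81.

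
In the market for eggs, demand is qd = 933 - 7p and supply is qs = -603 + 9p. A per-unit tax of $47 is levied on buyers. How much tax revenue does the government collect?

Tax revenue = 3569.0625

Pre-tax equilibrium: p* = 96, q* = 261.
Tax on buyers shifts demand to qd = 933 − 7(p + 47) = 604 - 7p.
604 - 7p = -603 + 9p gives seller price ps = 75.4375; buyers pay pb = 75.4375 + 47 = 122.4375.
New quantity: q = 933 − 7(122.4375) = 75.9375.
Revenue = 47 × 75.9375 = 3569.0625.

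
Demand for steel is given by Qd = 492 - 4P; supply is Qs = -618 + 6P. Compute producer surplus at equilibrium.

Equilibrium: 492 - 4P = -618 + 6P gives P* = 111, Q* = 48.
Supply starts at P = 103 (where Qs = 0).
PS = ½(111 − 103)(48) = 192.

Producer surplus = 192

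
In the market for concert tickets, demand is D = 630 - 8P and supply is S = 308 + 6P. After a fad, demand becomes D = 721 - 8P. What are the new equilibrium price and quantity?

P' = 29.5, Q' = 485

Original equilibrium: P* = 23, Q* = 446.
New equilibrium: 721 - 8P = 308 + 6P, so 413 = 14P and P' = 29.5; Q' = 721 − 8(29.5) = 485.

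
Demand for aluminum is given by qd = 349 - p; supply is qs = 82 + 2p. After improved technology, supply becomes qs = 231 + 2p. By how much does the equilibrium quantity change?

Original equilibrium: p* = 89, q* = 260.
New equilibrium: 349 - p = 231 + 2p, so 118 = 3p and p' = 118/3; q' = 349 − 1(118/3) = 929/3.
Change in quantity: 929/3 − 260 = 149/3.

Δq = 149/3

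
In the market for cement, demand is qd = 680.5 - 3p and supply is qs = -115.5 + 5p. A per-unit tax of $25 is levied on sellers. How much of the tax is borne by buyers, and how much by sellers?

Buyers bear $15.625, sellers bear $9.375

Pre-tax equilibrium: p* = 99.5, q* = 382.
Tax on sellers shifts supply to qs = -115.5 + 5(p − 25) = -240.5 + 5p.
680.5 - 3p = -240.5 + 5p gives buyer price pb = 115.125; sellers receive ps = 115.125 − 25 = 90.125.
New quantity: q = 680.5 − 3(115.125) = 335.125.
Buyer burden = 115.125 − 99.5 = 15.625; seller burden = 99.5 − 90.125 = 9.375.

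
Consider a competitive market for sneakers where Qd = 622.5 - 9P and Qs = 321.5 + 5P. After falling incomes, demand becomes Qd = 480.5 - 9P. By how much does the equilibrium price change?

Original equilibrium: P* = 21.5, Q* = 429.
New equilibrium: 480.5 - 9P = 321.5 + 5P, so 159 = 14P and P' = 159/14; Q' = 480.5 − 9(159/14) = 2648/7.
Change in price: 159/14 − 21.5 = -71/7.

ΔP = -71/7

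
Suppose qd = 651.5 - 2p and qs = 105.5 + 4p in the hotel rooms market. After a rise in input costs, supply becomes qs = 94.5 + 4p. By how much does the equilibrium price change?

Δp = 11/6

Original equilibrium: p* = 91, q* = 469.5.
New equilibrium: 651.5 - 2p = 94.5 + 4p, so 557 = 6p and p' = 557/6; q' = 651.5 − 2(557/6) = 2795/6.
Change in price: 557/6 − 91 = 11/6.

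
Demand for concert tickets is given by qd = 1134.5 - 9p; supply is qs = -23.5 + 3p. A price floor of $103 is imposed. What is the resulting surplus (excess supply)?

Equilibrium price would be p* = 96.5, so the floor at 103 binds.
At p = 103: qd = 207.5, qs = 285.5.
Surplus = 285.5 − 207.5 = 78.

Surplus = 78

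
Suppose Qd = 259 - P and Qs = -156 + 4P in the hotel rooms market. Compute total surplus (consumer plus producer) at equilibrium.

Equilibrium: 259 - P = -156 + 4P gives P* = 83, Q* = 176.
Demand choke price: P = 259; supply starts at P = 39.
CS = ½(259 − 83)(176) = 15488; PS = ½(83 − 39)(176) = 3872.

Total surplus = 19360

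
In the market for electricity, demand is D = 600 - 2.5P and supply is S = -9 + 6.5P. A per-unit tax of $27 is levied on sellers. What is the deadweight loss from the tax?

Deadweight loss = 658.125

Pre-tax equilibrium: P* = 203/3, Q* = 2585/6.
Tax on sellers shifts supply to S = -9 + 6.5(P − 27) = -184.5 + 6.5P.
600 - 2.5P = -184.5 + 6.5P gives buyer price Pb = 523/6; sellers receive Ps = 523/6 − 27 = 361/6.
New quantity: Q = 600 − 2.5(523/6) = 4585/12.
DWL = ½ × 27 × (2585/6 − 4585/12) = 658.125.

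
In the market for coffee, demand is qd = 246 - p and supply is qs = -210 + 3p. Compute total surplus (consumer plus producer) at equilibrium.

Total surplus = 11616

Equilibrium: 246 - p = -210 + 3p gives p* = 114, q* = 132.
Demand choke price: p = 246; supply starts at p = 70.
CS = ½(246 − 114)(132) = 8712; PS = ½(114 − 70)(132) = 2904.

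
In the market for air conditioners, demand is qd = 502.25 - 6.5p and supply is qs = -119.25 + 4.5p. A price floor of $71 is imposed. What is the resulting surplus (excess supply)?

Surplus = 159.5

Equilibrium price would be p* = 56.5, so the floor at 71 binds.
At p = 71: qd = 40.75, qs = 200.25.
Surplus = 200.25 − 40.75 = 159.5.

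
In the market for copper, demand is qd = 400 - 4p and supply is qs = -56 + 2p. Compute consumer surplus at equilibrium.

Consumer surplus = 1152

Equilibrium: 400 - 4p = -56 + 2p gives p* = 76, q* = 96.
Demand choke price (qd = 0): p = 100.
CS = ½(100 − 76)(96) = 1152.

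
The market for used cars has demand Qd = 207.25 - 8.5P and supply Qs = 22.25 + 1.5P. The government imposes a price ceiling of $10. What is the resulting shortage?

Shortage = 85

Equilibrium price would be P* = 18.5, so the ceiling at 10 binds.
At P = 10: Qd = 207.25 − 8.5(10) = 122.25, Qs = 22.25 + 1.5(10) = 37.25.
Shortage = 122.25 − 37.25 = 85.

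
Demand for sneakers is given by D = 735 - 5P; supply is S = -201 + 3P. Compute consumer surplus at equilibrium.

Consumer surplus = 2250

Equilibrium: 735 - 5P = -201 + 3P gives P* = 117, Q* = 150.
Demand choke price (D = 0): P = 147.
CS = ½(147 − 117)(150) = 2250.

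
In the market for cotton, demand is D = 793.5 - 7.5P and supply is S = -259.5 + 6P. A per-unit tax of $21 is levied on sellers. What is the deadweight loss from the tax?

Deadweight loss = 735

Pre-tax equilibrium: P* = 78, Q* = 208.5.
Tax on sellers shifts supply to S = -259.5 + 6(P − 21) = -385.5 + 6P.
793.5 - 7.5P = -385.5 + 6P gives buyer price Pb = 262/3; sellers receive Ps = 262/3 − 21 = 199/3.
New quantity: Q = 793.5 − 7.5(262/3) = 138.5.
DWL = ½ × 21 × (208.5 − 138.5) = 735.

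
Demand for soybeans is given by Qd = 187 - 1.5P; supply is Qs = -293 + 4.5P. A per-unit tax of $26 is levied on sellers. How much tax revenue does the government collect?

Tax revenue = 981.5

Pre-tax equilibrium: P* = 80, Q* = 67.
Tax on sellers shifts supply to Qs = -293 + 4.5(P − 26) = -410 + 4.5P.
187 - 1.5P = -410 + 4.5P gives buyer price Pb = 99.5; sellers receive Ps = 99.5 − 26 = 73.5.
New quantity: Q = 187 − 1.5(99.5) = 37.75.
Revenue = 26 × 37.75 = 981.5.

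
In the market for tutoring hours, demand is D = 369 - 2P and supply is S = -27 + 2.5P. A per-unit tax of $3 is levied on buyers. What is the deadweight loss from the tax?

Deadweight loss = 5

Pre-tax equilibrium: P* = 88, Q* = 193.
Tax on buyers shifts demand to D = 369 − 2(P + 3) = 363 - 2P.
363 - 2P = -27 + 2.5P gives seller price Ps = 260/3; buyers pay Pb = 260/3 + 3 = 269/3.
New quantity: Q = 369 − 2(269/3) = 569/3.
DWL = ½ × 3 × (193 − 569/3) = 5.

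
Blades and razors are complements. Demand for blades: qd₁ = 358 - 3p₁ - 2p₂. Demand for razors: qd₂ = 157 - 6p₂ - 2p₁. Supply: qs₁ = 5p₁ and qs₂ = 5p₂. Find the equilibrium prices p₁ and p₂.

p₁ = 302/7, p₂ = 45/7

Market 1: 358 - 3p₁ - 2p₂ = 5p₁ → 8p₁ + 2p₂ = 358.
Market 2: 11p₂ + 2p₁ = 157.
Eliminating p₂: 11×(1) − 2×(2) gives 84p₁ = 3624, so p₁ = 302/7.
Back-substitute into (2): p₂ = (157 − 2×302/7) / 11 = 45/7.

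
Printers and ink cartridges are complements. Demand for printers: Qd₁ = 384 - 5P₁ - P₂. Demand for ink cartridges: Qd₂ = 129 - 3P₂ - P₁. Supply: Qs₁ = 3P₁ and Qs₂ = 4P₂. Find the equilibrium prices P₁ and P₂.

Market 1: 384 - 5P₁ - P₂ = 3P₁ → 8P₁ + P₂ = 384.
Market 2: 7P₂ + P₁ = 129.
Eliminating P₂: 7×(1) − 1×(2) gives 55P₁ = 2559, so P₁ = 2559/55.
Back-substitute into (2): P₂ = (129 − 1×2559/55) / 7 = 648/55.

P₁ = 2559/55, P₂ = 648/55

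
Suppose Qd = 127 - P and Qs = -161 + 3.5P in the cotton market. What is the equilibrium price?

Set Qd = Qs: 127 - P = -161 + 3.5P.
288 = 4.5P, so P* = 64.
Q* = 127 − 1(64) = 63.

P* = 64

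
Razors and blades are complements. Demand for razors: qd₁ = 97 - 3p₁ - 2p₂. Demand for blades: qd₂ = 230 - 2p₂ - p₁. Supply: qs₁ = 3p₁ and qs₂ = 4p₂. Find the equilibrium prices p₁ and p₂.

Market 1: 97 - 3p₁ - 2p₂ = 3p₁ → 6p₁ + 2p₂ = 97.
Market 2: 6p₂ + p₁ = 230.
Eliminating p₂: 6×(1) − 2×(2) gives 34p₁ = 122, so p₁ = 61/17.
Back-substitute into (2): p₂ = (230 − 1×61/17) / 6 = 1283/34.

p₁ = 61/17, p₂ = 1283/34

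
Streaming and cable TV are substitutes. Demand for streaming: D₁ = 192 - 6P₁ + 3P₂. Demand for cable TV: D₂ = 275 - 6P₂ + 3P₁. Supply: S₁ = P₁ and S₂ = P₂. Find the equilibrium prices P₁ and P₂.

Market 1: 192 - 6P₁ + 3P₂ = P₁ → 7P₁ - 3P₂ = 192.
Market 2: 7P₂ - 3P₁ = 275.
Eliminating P₂: 7×(1) + 3×(2) gives 40P₁ = 2169, so P₁ = 54.225.
Back-substitute into (2): P₂ = (275 + 3×54.225) / 7 = 62.525.

P₁ = 54.225, P₂ = 62.525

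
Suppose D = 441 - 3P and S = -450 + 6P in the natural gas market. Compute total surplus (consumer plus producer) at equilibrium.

Total surplus = 5184

Equilibrium: 441 - 3P = -450 + 6P gives P* = 99, Q* = 144.
Demand choke price: P = 147; supply starts at P = 75.
CS = ½(147 − 99)(144) = 3456; PS = ½(99 − 75)(144) = 1728.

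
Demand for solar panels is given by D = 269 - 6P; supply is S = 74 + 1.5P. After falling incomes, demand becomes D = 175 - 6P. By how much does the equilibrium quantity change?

Original equilibrium: P* = 26, Q* = 113.
New equilibrium: 175 - 6P = 74 + 1.5P, so 101 = 7.5P and P' = 202/15; Q' = 175 − 6(202/15) = 94.2.
Change in quantity: 94.2 − 113 = -18.8.

ΔQ = -18.8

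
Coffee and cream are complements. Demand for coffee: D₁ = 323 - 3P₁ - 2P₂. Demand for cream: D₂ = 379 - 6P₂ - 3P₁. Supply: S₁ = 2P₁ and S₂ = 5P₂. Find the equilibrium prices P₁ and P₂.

P₁ = 2795/49, P₂ = 926/49

Market 1: 323 - 3P₁ - 2P₂ = 2P₁ → 5P₁ + 2P₂ = 323.
Market 2: 11P₂ + 3P₁ = 379.
Eliminating P₂: 11×(1) − 2×(2) gives 49P₁ = 2795, so P₁ = 2795/49.
Back-substitute into (2): P₂ = (379 − 3×2795/49) / 11 = 926/49.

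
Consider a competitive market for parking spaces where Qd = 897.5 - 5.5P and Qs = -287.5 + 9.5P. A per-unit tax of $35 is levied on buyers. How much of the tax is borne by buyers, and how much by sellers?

Pre-tax equilibrium: P* = 79, Q* = 463.
Tax on buyers shifts demand to Qd = 897.5 − 5.5(P + 35) = 705 - 5.5P.
705 - 5.5P = -287.5 + 9.5P gives seller price Ps = 397/6; buyers pay Pb = 397/6 + 35 = 607/6.
New quantity: Q = 897.5 − 5.5(607/6) = 4093/12.
Buyer burden = 607/6 − 79 = 133/6; seller burden = 79 − 397/6 = 77/6.

Buyers bear 133/6, sellers bear 77/6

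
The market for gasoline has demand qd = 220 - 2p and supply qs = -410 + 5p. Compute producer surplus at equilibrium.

Producer surplus = 160

Equilibrium: 220 - 2p = -410 + 5p gives p* = 90, q* = 40.
Supply starts at p = 82 (where qs = 0).
PS = ½(90 − 82)(40) = 160.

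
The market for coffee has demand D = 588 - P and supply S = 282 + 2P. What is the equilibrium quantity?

Set D = S: 588 - P = 282 + 2P.
306 = 3P, so P* = 102.
Q* = 588 − 1(102) = 486.

Q* = 486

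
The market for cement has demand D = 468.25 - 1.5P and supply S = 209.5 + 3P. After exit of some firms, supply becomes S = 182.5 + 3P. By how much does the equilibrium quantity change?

ΔQ = -9

Original equilibrium: P* = 57.5, Q* = 382.
New equilibrium: 468.25 - 1.5P = 182.5 + 3P, so 285.75 = 4.5P and P' = 63.5; Q' = 468.25 − 1.5(63.5) = 373.
Change in quantity: 373 − 382 = -9.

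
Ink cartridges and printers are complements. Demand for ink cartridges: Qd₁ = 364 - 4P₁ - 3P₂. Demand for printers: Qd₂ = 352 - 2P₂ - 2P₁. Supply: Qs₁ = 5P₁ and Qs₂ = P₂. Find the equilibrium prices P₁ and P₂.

Market 1: 364 - 4P₁ - 3P₂ = 5P₁ → 9P₁ + 3P₂ = 364.
Market 2: 3P₂ + 2P₁ = 352.
Eliminating P₂: 3×(1) − 3×(2) gives 21P₁ = 36, so P₁ = 12/7.
Back-substitute into (2): P₂ = (352 − 2×12/7) / 3 = 2440/21.

P₁ = 12/7, P₂ = 2440/21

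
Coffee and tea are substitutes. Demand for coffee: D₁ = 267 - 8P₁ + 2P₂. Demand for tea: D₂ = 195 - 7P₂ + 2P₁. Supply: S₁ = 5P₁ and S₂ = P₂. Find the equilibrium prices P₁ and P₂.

Market 1: 267 - 8P₁ + 2P₂ = 5P₁ → 13P₁ - 2P₂ = 267.
Market 2: 8P₂ - 2P₁ = 195.
Eliminating P₂: 8×(1) + 2×(2) gives 100P₁ = 2526, so P₁ = 25.26.
Back-substitute into (2): P₂ = (195 + 2×25.26) / 8 = 30.69.

P₁ = 25.26, P₂ = 30.69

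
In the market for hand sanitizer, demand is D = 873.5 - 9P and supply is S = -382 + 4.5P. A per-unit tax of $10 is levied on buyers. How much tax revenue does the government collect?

Tax revenue = 65

Pre-tax equilibrium: P* = 93, Q* = 36.5.
Tax on buyers shifts demand to D = 873.5 − 9(P + 10) = 783.5 - 9P.
783.5 - 9P = -382 + 4.5P gives seller price Ps = 259/3; buyers pay Pb = 259/3 + 10 = 289/3.
New quantity: Q = 873.5 − 9(289/3) = 6.5.
Revenue = 10 × 6.5 = 65.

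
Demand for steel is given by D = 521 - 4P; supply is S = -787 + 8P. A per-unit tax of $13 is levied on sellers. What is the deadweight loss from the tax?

Deadweight loss = 676/3

Pre-tax equilibrium: P* = 109, Q* = 85.
Tax on sellers shifts supply to S = -787 + 8(P − 13) = -891 + 8P.
521 - 4P = -891 + 8P gives buyer price Pb = 353/3; sellers receive Ps = 353/3 − 13 = 314/3.
New quantity: Q = 521 − 4(353/3) = 151/3.
DWL = ½ × 13 × (85 − 151/3) = 676/3.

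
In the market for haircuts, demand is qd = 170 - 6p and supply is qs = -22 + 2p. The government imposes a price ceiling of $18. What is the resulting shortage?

Shortage = 48

Equilibrium price would be p* = 24, so the ceiling at 18 binds.
At p = 18: qd = 170 − 6(18) = 62, qs = -22 + 2(18) = 14.
Shortage = 62 − 14 = 48.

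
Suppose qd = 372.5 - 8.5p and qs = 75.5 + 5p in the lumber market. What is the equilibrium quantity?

q* = 185.5

Set qd = qs: 372.5 - 8.5p = 75.5 + 5p.
297 = 13.5p, so p* = 22.
q* = 372.5 − 8.5(22) = 185.5.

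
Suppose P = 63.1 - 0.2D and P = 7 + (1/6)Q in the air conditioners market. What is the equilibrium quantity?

Set the two price expressions equal: 63.1 - 0.2Q = 7 + (1/6)Q.
56.1 = (11/30)Q, so Q* = 153.
P* = 63.1 − (0.2)(153) = 32.5.

Q* = 153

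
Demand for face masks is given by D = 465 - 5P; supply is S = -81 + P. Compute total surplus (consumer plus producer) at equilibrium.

Equilibrium: 465 - 5P = -81 + P gives P* = 91, Q* = 10.
Demand choke price: P = 93; supply starts at P = 81.
CS = ½(93 − 91)(10) = 10; PS = ½(91 − 81)(10) = 50.

Total surplus = 60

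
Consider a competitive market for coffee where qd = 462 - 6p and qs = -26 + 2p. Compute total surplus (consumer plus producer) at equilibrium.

Equilibrium: 462 - 6p = -26 + 2p gives p* = 61, q* = 96.
Demand choke price: p = 77; supply starts at p = 13.
CS = ½(77 − 61)(96) = 768; PS = ½(61 − 13)(96) = 2304.

Total surplus = 3072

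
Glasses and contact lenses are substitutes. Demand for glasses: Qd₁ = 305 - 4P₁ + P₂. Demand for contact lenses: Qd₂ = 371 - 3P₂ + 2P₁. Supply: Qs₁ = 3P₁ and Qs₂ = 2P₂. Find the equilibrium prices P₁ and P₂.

Market 1: 305 - 4P₁ + P₂ = 3P₁ → 7P₁ - P₂ = 305.
Market 2: 5P₂ - 2P₁ = 371.
Eliminating P₂: 5×(1) + 1×(2) gives 33P₁ = 1896, so P₁ = 632/11.
Back-substitute into (2): P₂ = (371 + 2×632/11) / 5 = 1069/11.

P₁ = 632/11, P₂ = 1069/11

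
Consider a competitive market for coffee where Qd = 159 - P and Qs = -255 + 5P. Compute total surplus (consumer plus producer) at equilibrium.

Total surplus = 4860

Equilibrium: 159 - P = -255 + 5P gives P* = 69, Q* = 90.
Demand choke price: P = 159; supply starts at P = 51.
CS = ½(159 − 69)(90) = 4050; PS = ½(69 − 51)(90) = 810.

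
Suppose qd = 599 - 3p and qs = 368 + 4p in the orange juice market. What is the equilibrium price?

Set qd = qs: 599 - 3p = 368 + 4p.
231 = 7p, so p* = 33.
q* = 599 − 3(33) = 500.

p* = 33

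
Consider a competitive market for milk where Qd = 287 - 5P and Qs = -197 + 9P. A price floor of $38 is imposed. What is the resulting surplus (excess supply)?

Equilibrium price would be P* = 242/7, so the floor at 38 binds.
At P = 38: Qd = 97, Qs = 145.
Surplus = 145 − 97 = 48.

Surplus = 48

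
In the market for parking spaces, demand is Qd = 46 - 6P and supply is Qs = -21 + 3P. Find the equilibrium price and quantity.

Set Qd = Qs: 46 - 6P = -21 + 3P.
67 = 9P, so P* = 67/9.
Q* = 46 − 6(67/9) = 4/3.

P* = 67/9, Q* = 4/3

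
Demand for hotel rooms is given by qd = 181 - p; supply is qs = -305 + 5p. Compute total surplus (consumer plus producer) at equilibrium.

Total surplus = 6000

Equilibrium: 181 - p = -305 + 5p gives p* = 81, q* = 100.
Demand choke price: p = 181; supply starts at p = 61.
CS = ½(181 − 81)(100) = 5000; PS = ½(81 − 61)(100) = 1000.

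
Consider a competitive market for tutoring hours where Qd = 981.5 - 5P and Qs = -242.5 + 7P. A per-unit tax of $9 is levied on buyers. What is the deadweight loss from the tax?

Deadweight loss = 118.125

Pre-tax equilibrium: P* = 102, Q* = 471.5.
Tax on buyers shifts demand to Qd = 981.5 − 5(P + 9) = 936.5 - 5P.
936.5 - 5P = -242.5 + 7P gives seller price Ps = 98.25; buyers pay Pb = 98.25 + 9 = 107.25.
New quantity: Q = 981.5 − 5(107.25) = 445.25.
DWL = ½ × 9 × (471.5 − 445.25) = 118.125.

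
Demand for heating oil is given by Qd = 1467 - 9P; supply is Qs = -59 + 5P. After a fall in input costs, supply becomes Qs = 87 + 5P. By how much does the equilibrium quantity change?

ΔQ = 657/7

Original equilibrium: P* = 109, Q* = 486.
New equilibrium: 1467 - 9P = 87 + 5P, so 1380 = 14P and P' = 690/7; Q' = 1467 − 9(690/7) = 4059/7.
Change in quantity: 4059/7 − 486 = 657/7.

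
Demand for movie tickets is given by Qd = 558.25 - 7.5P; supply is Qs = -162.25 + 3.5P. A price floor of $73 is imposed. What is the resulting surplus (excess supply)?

Surplus = 82.5

Equilibrium price would be P* = 65.5, so the floor at 73 binds.
At P = 73: Qd = 10.75, Qs = 93.25.
Surplus = 93.25 − 10.75 = 82.5.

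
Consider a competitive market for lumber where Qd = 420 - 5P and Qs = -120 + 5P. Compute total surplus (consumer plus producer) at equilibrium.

Total surplus = 4500

Equilibrium: 420 - 5P = -120 + 5P gives P* = 54, Q* = 150.
Demand choke price: P = 84; supply starts at P = 24.
CS = ½(84 − 54)(150) = 2250; PS = ½(54 − 24)(150) = 2250.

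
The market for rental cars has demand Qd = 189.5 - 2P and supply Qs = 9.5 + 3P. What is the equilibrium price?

Set Qd = Qs: 189.5 - 2P = 9.5 + 3P.
180 = 5P, so P* = 36.
Q* = 189.5 − 2(36) = 117.5.

P* = 36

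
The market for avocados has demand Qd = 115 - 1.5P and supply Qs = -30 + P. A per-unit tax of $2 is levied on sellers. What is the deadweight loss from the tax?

Pre-tax equilibrium: P* = 58, Q* = 28.
Tax on sellers shifts supply to Qs = -30 + 1(P − 2) = -32 + P.
115 - 1.5P = -32 + P gives buyer price Pb = 58.8; sellers receive Ps = 58.8 − 2 = 56.8.
New quantity: Q = 115 − 1.5(58.8) = 26.8.
DWL = ½ × 2 × (28 − 26.8) = 1.2.

Deadweight loss = 1.2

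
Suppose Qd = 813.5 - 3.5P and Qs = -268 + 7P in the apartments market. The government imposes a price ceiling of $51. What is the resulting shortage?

Shortage = 546

Equilibrium price would be P* = 103, so the ceiling at 51 binds.
At P = 51: Qd = 813.5 − 3.5(51) = 635, Qs = -268 + 7(51) = 89.
Shortage = 635 − 89 = 546.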